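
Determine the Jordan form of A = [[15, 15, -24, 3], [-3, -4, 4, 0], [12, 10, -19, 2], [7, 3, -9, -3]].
The characteristic polynomial is det(xI - A) = (x + 2)(x + 3)^3, so the eigenvalues are -3 (algebraic multiplicity 3), -2 (algebraic multiplicity 1).

For λ = -3: rank(A + 3I) = 3, rank((A + 3I)^2) = 2, rank((A + 3I)^3) = 1. The eigenspace has dimension 4 - 3 = 1, so there is 1 Jordan block; the rank sequence gives block sizes [3].

For λ = -2: algebraic multiplicity 1 gives one 1×1 block.

Assembling the blocks gives the Jordan form J above.

J = [[-3, 1, 0, 0], [0, -3, 1, 0], [0, 0, -3, 0], [0, 0, 0, -2]]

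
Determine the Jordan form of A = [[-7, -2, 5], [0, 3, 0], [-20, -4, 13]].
J = [[3, 1, 0], [0, 3, 0], [0, 0, 3]]

The characteristic polynomial is det(xI - A) = (x - 3)^3, so the eigenvalues are 3 (algebraic multiplicity 3).

For λ = 3: rank(A - 3I) = 1, rank((A - 3I)^2) = 0. The eigenspace has dimension 3 - 1 = 2, so there are 2 Jordan blocks; the rank sequence gives block sizes [2, 1].

Assembling the blocks gives the Jordan form J above.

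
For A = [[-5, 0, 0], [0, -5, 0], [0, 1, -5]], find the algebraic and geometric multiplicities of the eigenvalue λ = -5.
algebraic multiplicity 3, geometric multiplicity 2

The characteristic polynomial is (x + 5)^3, so the factor x + 5 appears with exponent 3: the algebraic multiplicity is 3.

rank(A + 5I) = 1, so the eigenspace has dimension 3 - 1 = 2: the geometric multiplicity is 2.

Since 2 < 3, A is not diagonalizable.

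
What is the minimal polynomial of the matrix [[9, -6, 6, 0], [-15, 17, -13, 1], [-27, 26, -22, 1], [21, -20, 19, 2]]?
The characteristic polynomial factors as (x - 3)^3(x + 3). The minimal polynomial is ∏(x - λ)^{k_λ} where k_λ is the size of the largest Jordan block at λ.

For λ = -3: rank(A + 3I) = 3, and the largest Jordan block has size 1 (the smallest k with rank((A + 3I)^k) = rank((A + 3I)^(k+1))).
For λ = 3: rank(A - 3I) = 2, and the largest Jordan block has size 2 (the smallest k with rank((A - 3I)^k) = rank((A - 3I)^(k+1))).

So m_A(x) = (x - 3)^2(x + 3).

m_A(x) = (x - 3)^2(x + 3)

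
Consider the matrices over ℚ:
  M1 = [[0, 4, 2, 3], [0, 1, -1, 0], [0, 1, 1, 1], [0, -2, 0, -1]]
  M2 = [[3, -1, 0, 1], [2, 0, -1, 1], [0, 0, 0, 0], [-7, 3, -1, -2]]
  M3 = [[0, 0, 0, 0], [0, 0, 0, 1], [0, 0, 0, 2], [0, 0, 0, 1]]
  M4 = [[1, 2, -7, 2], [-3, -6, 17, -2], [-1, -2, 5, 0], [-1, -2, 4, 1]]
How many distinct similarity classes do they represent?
Characteristic polynomials: χ_{M1} = x^3(x - 1), χ_{M2} = x^3(x - 1), χ_{M3} = x^3(x - 1), χ_{M4} = x^3(x - 1).

{M1, M2, M4}: invariant factors x, x^2(x - 1).

{M3}: invariant factors x, x, x(x - 1).

Matrices are similar if and only if their invariant-factor lists agree; the partition into similarity classes is {M1, M2, M4}, {M3}.

2 classes: {M1, M2, M4}, {M3}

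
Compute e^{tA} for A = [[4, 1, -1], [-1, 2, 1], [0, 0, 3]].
A has Jordan form J = [[3, 1, 0], [0, 3, 0], [0, 0, 3]] with A = PJP^{-1}, so e^{tA} = P e^{tJ} P^{-1}.

For a Jordan block J_k(λ), e^{tJ_k(λ)} = e^{λt} · (I + tN + t^2 N^2/2! + ... + t^{k-1} N^{k-1}/(k-1)!) where N is the nilpotent superdiagonal part.

Assembling the blocks and conjugating back gives the entries of e^{tA} as shown above.

e^{tA} = [[(t + 1)*e^{3*t}, t*e^{3*t}, -t*e^{3*t}], [-t*e^{3*t}, (1 - t)*e^{3*t}, t*e^{3*t}], [0, 0, e^{3*t}]]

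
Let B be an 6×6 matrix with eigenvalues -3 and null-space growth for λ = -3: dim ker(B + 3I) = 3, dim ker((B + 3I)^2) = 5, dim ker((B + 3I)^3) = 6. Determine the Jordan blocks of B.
Jordan blocks: (-3, 3), (-3, 2), (-3, 1)

λ = -3: successive nullity increments [3, 2, 1] count blocks of size ≥ k; block sizes are [3, 2, 1].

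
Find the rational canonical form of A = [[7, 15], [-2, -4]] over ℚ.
R = [[0, -2], [1, 3]]

The invariant factors of A (the non-unit diagonal entries of the Smith normal form of xI - A over ℚ[x]) are (x - 2)(x - 1), each dividing the next. The characteristic polynomial is their product, (x - 2)(x - 1).

The rational canonical form is the block-diagonal matrix of companion matrices C(f_i):
R = [[0, -2], [1, 3]].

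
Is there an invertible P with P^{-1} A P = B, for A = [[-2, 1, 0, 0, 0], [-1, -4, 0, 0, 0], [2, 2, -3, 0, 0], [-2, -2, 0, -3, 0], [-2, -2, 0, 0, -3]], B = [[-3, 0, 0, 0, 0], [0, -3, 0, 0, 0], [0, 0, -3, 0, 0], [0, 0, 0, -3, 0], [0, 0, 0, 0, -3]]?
Both have characteristic polynomial (x + 3)^5, but the minimal polynomial of A is (x + 3)^2 while the minimal polynomial of B is x + 3. The minimal polynomial is a similarity invariant, so A and B are not similar.

No.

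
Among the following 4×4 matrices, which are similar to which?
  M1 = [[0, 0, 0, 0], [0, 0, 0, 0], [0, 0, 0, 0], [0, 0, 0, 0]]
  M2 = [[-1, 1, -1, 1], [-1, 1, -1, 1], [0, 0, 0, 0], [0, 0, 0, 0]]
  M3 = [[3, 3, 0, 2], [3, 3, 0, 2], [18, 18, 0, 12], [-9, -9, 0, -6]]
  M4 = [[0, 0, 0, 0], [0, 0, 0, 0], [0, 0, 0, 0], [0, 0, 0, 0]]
2 classes: {M1, M4}, {M2, M3}

Characteristic polynomials: χ_{M1} = x^4, χ_{M2} = x^4, χ_{M3} = x^4, χ_{M4} = x^4.

{M1, M4}: invariant factors x, x, x, x.

{M2, M3}: invariant factors x, x, x^2.

Matrices are similar if and only if their invariant-factor lists agree; the partition into similarity classes is {M1, M4}, {M2, M3}.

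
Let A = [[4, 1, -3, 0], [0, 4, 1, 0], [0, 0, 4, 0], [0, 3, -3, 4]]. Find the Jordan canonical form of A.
J = [[4, 1, 0, 0], [0, 4, 1, 0], [0, 0, 4, 0], [0, 0, 0, 4]]

The characteristic polynomial is det(xI - A) = (x - 4)^4, so the eigenvalues are 4 (algebraic multiplicity 4).

For λ = 4: rank(A - 4I) = 2, rank((A - 4I)^2) = 1, rank((A - 4I)^3) = 0. The eigenspace has dimension 4 - 2 = 2, so there are 2 Jordan blocks; the rank sequence gives block sizes [3, 1].

Assembling the blocks gives the Jordan form J above.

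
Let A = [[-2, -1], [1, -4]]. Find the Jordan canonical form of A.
J = [[-3, 1], [0, -3]]

The characteristic polynomial is det(xI - A) = (x + 3)^2, so the eigenvalues are -3 (algebraic multiplicity 2).

For λ = -3: rank(A + 3I) = 1, rank((A + 3I)^2) = 0. The eigenspace has dimension 2 - 1 = 1, so there is 1 Jordan block; the rank sequence gives block sizes [2].

Assembling the blocks gives the Jordan form J above.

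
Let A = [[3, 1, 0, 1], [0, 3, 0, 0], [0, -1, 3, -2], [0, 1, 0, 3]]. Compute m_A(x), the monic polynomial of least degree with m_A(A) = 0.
The characteristic polynomial factors as (x - 3)^4. The minimal polynomial is ∏(x - λ)^{k_λ} where k_λ is the size of the largest Jordan block at λ.

For λ = 3: rank(A - 3I) = 2, and the largest Jordan block has size 3 (the smallest k with rank((A - 3I)^k) = rank((A - 3I)^(k+1))).

So m_A(x) = (x - 3)^3.

m_A(x) = (x - 3)^3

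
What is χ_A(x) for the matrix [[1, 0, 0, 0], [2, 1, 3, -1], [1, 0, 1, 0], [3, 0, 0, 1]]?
xI - A = [[x - 1, 0, 0, 0], [-2, x - 1, -3, 1], [-1, 0, x - 1, 0], [-3, 0, 0, x - 1]].

Expanding det(xI - A) along the first row:
det(xI - A) = + (x - 1)·det([[x - 1, -3, 1], [0, x - 1, 0], [0, 0, x - 1]]) - (0)·det([[-2, -3, 1], [-1, x - 1, 0], [-3, 0, x - 1]]) + (0)·det([[-2, x - 1, 1], [-1, 0, 0], [-3, 0, x - 1]]) - (0)·det([[-2, x - 1, -3], [-1, 0, x - 1], [-3, 0, 0]]).

Evaluating gives χ_A(x) = x^4 - 4x^3 + 6x^2 - 4x + 1 = (x - 1)^4.

χ_A(x) = (x - 1)^4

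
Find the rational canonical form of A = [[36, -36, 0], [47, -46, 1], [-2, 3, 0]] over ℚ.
The invariant factors of A (the non-unit diagonal entries of the Smith normal form of xI - A over ℚ[x]) are (x + 3)^2(x + 4), each dividing the next. The characteristic polynomial is their product, (x + 3)^2(x + 4).

The rational canonical form is the block-diagonal matrix of companion matrices C(f_i):
R = [[0, 0, -36], [1, 0, -33], [0, 1, -10]].

R = [[0, 0, -36], [1, 0, -33], [0, 1, -10]]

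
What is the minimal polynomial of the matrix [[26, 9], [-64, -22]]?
The characteristic polynomial factors as (x - 2)^2. The minimal polynomial is ∏(x - λ)^{k_λ} where k_λ is the size of the largest Jordan block at λ.

For λ = 2: rank(A - 2I) = 1, and the largest Jordan block has size 2 (the smallest k with rank((A - 2I)^k) = rank((A - 2I)^(k+1))).

So m_A(x) = (x - 2)^2.

m_A(x) = (x - 2)^2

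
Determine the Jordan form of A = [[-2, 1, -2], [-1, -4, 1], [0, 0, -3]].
The characteristic polynomial is det(xI - A) = (x + 3)^3, so the eigenvalues are -3 (algebraic multiplicity 3).

For λ = -3: rank(A + 3I) = 2, rank((A + 3I)^2) = 1, rank((A + 3I)^3) = 0. The eigenspace has dimension 3 - 2 = 1, so there is 1 Jordan block; the rank sequence gives block sizes [3].

Assembling the blocks gives the Jordan form J above.

J = [[-3, 1, 0], [0, -3, 1], [0, 0, -3]]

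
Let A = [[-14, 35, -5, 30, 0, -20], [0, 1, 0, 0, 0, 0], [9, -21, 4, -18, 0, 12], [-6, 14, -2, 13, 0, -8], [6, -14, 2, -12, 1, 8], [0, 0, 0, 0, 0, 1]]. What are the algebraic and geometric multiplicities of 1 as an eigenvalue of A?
algebraic multiplicity 6, geometric multiplicity 5

The characteristic polynomial is (x - 1)^6, so the factor x - 1 appears with exponent 6: the algebraic multiplicity is 6.

rank(A - I) = 1, so the eigenspace has dimension 6 - 1 = 5: the geometric multiplicity is 5.

Since 5 < 6, A is not diagonalizable.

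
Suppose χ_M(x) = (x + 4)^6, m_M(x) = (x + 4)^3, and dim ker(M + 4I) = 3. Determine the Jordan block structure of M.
λ = -4: algebraic multiplicity 6 (exponent in χ_M), largest block size 3 (exponent in m_M), 3 blocks (geometric multiplicity). These force block sizes [3, 2, 1].

Jordan blocks: (-4, 3), (-4, 2), (-4, 1)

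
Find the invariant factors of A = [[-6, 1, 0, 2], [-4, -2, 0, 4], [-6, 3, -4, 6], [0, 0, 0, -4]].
x + 4, x + 4, (x + 4)^2

The Jordan structure of A has elementary divisors (x + 4)^2, (x + 4), (x + 4). Arranging the block sizes at each eigenvalue in decreasing order and taking row products gives the invariant factors.

Invariant factors (smallest first, each dividing the next): x + 4, x + 4, (x + 4)^2.

Check: the last factor (x + 4)^2 is the minimal polynomial, and the product (x + 4)^4 is the characteristic polynomial.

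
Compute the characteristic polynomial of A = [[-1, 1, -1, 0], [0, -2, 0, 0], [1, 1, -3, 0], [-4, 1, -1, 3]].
xI - A = [[x + 1, -1, 1, 0], [0, x + 2, 0, 0], [-1, -1, x + 3, 0], [4, -1, 1, x - 3]].

Expanding det(xI - A) along the first row:
det(xI - A) = + (x + 1)·det([[x + 2, 0, 0], [-1, x + 3, 0], [-1, 1, x - 3]]) - (-1)·det([[0, 0, 0], [-1, x + 3, 0], [4, 1, x - 3]]) + (1)·det([[0, x + 2, 0], [-1, -1, 0], [4, -1, x - 3]]) - (0)·det([[0, x + 2, 0], [-1, -1, x + 3], [4, -1, 1]]).

Evaluating gives χ_A(x) = x^4 + 3x^3 - 6x^2 - 28x - 24 = (x - 3)(x + 2)^3.

χ_A(x) = (x - 3)(x + 2)^3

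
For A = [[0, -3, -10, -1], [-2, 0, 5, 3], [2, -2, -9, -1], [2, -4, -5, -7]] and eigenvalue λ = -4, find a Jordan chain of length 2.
We seek v_1 ∈ ker((A + 4I)^2) \ ker(A + 4I), then set v_{i+1} = (A + 4I) v_i.

One such chain is v_1 = [[0, 0, 0, 1]]^T, v_2 = [[-1, 3, -1, -3]]^T. Check: (A + 4I) v_2 = [[0, 0, 0, 0]]^T = 0.

v_1 = [[0, 0, 0, 1]]^T, v_2 = [[-1, 3, -1, -3]]^T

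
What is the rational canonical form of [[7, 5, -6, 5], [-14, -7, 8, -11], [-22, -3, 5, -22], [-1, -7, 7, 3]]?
The invariant factors of A (the non-unit diagonal entries of the Smith normal form of xI - A over ℚ[x]) are (x^2 - 4x - 3)^2, each dividing the next. The characteristic polynomial is their product, (x^2 - 4x - 3)^2.

The rational canonical form is the block-diagonal matrix of companion matrices C(f_i):
R = [[0, 0, 0, -9], [1, 0, 0, -24], [0, 1, 0, -10], [0, 0, 1, 8]].

Note the characteristic polynomial does not split into linear factors over ℚ, so A has no Jordan form over ℚ; the rational canonical form exists over any field.

R = [[0, 0, 0, -9], [1, 0, 0, -24], [0, 1, 0, -10], [0, 0, 1, 8]]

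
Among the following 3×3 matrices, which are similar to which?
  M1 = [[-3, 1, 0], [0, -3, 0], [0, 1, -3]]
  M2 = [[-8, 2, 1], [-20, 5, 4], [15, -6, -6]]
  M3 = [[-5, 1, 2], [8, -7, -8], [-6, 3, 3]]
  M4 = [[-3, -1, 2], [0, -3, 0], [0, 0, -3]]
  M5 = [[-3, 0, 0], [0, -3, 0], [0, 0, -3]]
Characteristic polynomials: χ_{M1} = (x + 3)^3, χ_{M2} = (x + 3)^3, χ_{M3} = (x + 3)^3, χ_{M4} = (x + 3)^3, χ_{M5} = (x + 3)^3.

{M1, M2, M3, M4}: invariant factors x + 3, (x + 3)^2.

{M5}: invariant factors x + 3, x + 3, x + 3.

Matrices are similar if and only if their invariant-factor lists agree; the partition into similarity classes is {M1, M2, M3, M4}, {M5}.

2 classes: {M1, M2, M3, M4}, {M5}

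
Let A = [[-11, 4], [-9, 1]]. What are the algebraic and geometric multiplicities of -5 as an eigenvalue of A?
The characteristic polynomial is (x + 5)^2, so the factor x + 5 appears with exponent 2: the algebraic multiplicity is 2.

rank(A + 5I) = 1, so the eigenspace has dimension 2 - 1 = 1: the geometric multiplicity is 1.

Since 1 < 2, A is not diagonalizable.

algebraic multiplicity 2, geometric multiplicity 1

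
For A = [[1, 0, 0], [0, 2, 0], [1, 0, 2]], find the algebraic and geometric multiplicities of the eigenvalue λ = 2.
The characteristic polynomial is (x - 2)^2(x - 1), so the factor x - 2 appears with exponent 2: the algebraic multiplicity is 2.

rank(A - 2I) = 1, so the eigenspace has dimension 3 - 1 = 2: the geometric multiplicity is 2.

algebraic multiplicity 2, geometric multiplicity 2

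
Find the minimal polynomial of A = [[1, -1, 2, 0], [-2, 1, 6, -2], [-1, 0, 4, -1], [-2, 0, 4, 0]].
m_A(x) = (x - 2)^2(x - 1)^2

The characteristic polynomial factors as (x - 2)^2(x - 1)^2. The minimal polynomial is ∏(x - λ)^{k_λ} where k_λ is the size of the largest Jordan block at λ.

For λ = 1: rank(A - I) = 3, and the largest Jordan block has size 2 (the smallest k with rank((A - I)^k) = rank((A - I)^(k+1))).
For λ = 2: rank(A - 2I) = 3, and the largest Jordan block has size 2 (the smallest k with rank((A - 2I)^k) = rank((A - 2I)^(k+1))).

So m_A(x) = (x - 2)^2(x - 1)^2.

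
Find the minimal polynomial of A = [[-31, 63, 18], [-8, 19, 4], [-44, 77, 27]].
m_A(x) = (x - 5)^2

The characteristic polynomial factors as (x - 5)^3. The minimal polynomial is ∏(x - λ)^{k_λ} where k_λ is the size of the largest Jordan block at λ.

For λ = 5: rank(A - 5I) = 1, and the largest Jordan block has size 2 (the smallest k with rank((A - 5I)^k) = rank((A - 5I)^(k+1))).

So m_A(x) = (x - 5)^2.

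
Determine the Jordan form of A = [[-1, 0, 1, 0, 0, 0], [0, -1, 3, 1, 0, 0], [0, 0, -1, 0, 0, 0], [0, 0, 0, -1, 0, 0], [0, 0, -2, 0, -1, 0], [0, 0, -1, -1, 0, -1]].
J = [[-1, 1, 0, 0, 0, 0], [0, -1, 0, 0, 0, 0], [0, 0, -1, 1, 0, 0], [0, 0, 0, -1, 0, 0], [0, 0, 0, 0, -1, 0], [0, 0, 0, 0, 0, -1]]

The characteristic polynomial is det(xI - A) = (x + 1)^6, so the eigenvalues are -1 (algebraic multiplicity 6).

For λ = -1: rank(A + I) = 2, rank((A + I)^2) = 0. The eigenspace has dimension 6 - 2 = 4, so there are 4 Jordan blocks; the rank sequence gives block sizes [2, 2, 1, 1].

Assembling the blocks gives the Jordan form J above.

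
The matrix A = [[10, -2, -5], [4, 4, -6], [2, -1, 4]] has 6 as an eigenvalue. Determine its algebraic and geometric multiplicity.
The characteristic polynomial is (x - 6)^3, so the factor x - 6 appears with exponent 3: the algebraic multiplicity is 3.

rank(A - 6I) = 2, so the eigenspace has dimension 3 - 2 = 1: the geometric multiplicity is 1.

Since 1 < 3, A is not diagonalizable.

algebraic multiplicity 3, geometric multiplicity 1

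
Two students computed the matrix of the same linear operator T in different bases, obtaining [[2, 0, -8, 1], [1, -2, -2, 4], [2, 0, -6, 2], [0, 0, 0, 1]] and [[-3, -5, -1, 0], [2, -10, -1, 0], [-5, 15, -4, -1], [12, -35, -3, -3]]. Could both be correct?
No.

trace(A) = -5 but trace(B) = -20. The trace is a similarity invariant, so A and B are not similar.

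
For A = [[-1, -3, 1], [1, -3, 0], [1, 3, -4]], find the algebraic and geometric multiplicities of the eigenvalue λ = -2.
algebraic multiplicity 1, geometric multiplicity 1

The characteristic polynomial is (x + 2)(x + 3)^2, so the factor x + 2 appears with exponent 1: the algebraic multiplicity is 1.

rank(A + 2I) = 2, so the eigenspace has dimension 3 - 2 = 1: the geometric multiplicity is 1.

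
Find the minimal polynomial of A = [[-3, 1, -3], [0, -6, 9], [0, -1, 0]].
The characteristic polynomial factors as (x + 3)^3. The minimal polynomial is ∏(x - λ)^{k_λ} where k_λ is the size of the largest Jordan block at λ.

For λ = -3: rank(A + 3I) = 1, and the largest Jordan block has size 2 (the smallest k with rank((A + 3I)^k) = rank((A + 3I)^(k+1))).

So m_A(x) = (x + 3)^2.

m_A(x) = (x + 3)^2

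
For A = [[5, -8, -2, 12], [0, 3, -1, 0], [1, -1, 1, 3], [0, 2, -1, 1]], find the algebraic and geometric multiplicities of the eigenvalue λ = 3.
The characteristic polynomial is (x - 3)^3(x - 1), so the factor x - 3 appears with exponent 3: the algebraic multiplicity is 3.

rank(A - 3I) = 3, so the eigenspace has dimension 4 - 3 = 1: the geometric multiplicity is 1.

Since 1 < 3, A is not diagonalizable.

algebraic multiplicity 3, geometric multiplicity 1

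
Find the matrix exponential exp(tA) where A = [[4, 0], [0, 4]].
e^{tA} = [[e^{4*t}, 0], [0, e^{4*t}]]

A has Jordan form J = [[4, 0], [0, 4]] with A = PJP^{-1}, so e^{tA} = P e^{tJ} P^{-1}.

For a Jordan block J_k(λ), e^{tJ_k(λ)} = e^{λt} · (I + tN + t^2 N^2/2! + ... + t^{k-1} N^{k-1}/(k-1)!) where N is the nilpotent superdiagonal part.

Assembling the blocks and conjugating back gives the entries of e^{tA} as shown above.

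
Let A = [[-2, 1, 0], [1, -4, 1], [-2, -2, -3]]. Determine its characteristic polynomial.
χ_A(x) = (x + 3)^3

xI - A = [[x + 2, -1, 0], [-1, x + 4, -1], [2, 2, x + 3]].

Expanding det(xI - A) along the first row:
det(xI - A) = + (x + 2)·det([[x + 4, -1], [2, x + 3]]) - (-1)·det([[-1, -1], [2, x + 3]]) + (0)·det([[-1, x + 4], [2, 2]]).

Evaluating gives χ_A(x) = x^3 + 9x^2 + 27x + 27 = (x + 3)^3.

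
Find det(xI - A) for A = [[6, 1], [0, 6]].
xI - A = [[x - 6, -1], [0, x - 6]].

Expanding det(xI - A) along the first row:
det(xI - A) = + (x - 6)·det([[x - 6]]) - (-1)·det([[0]]).

Evaluating gives χ_A(x) = x^2 - 12x + 36 = (x - 6)^2.

χ_A(x) = (x - 6)^2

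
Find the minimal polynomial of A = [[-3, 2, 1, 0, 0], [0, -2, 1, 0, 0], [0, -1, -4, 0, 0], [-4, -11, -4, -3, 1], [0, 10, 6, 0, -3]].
The characteristic polynomial factors as (x + 3)^5. The minimal polynomial is ∏(x - λ)^{k_λ} where k_λ is the size of the largest Jordan block at λ.

For λ = -3: rank(A + 3I) = 3, and the largest Jordan block has size 3 (the smallest k with rank((A + 3I)^k) = rank((A + 3I)^(k+1))).

So m_A(x) = (x + 3)^3.

m_A(x) = (x + 3)^3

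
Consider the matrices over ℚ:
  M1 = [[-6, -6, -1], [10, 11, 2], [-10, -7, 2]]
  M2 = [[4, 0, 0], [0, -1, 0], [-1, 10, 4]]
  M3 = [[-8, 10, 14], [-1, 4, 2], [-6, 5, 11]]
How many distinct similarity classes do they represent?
1 class: {M1, M2, M3}

Characteristic polynomials: χ_{M1} = (x - 4)^2(x + 1), χ_{M2} = (x - 4)^2(x + 1), χ_{M3} = (x - 4)^2(x + 1).

{M1, M2, M3}: invariant factors (x - 4)^2(x + 1).

Matrices are similar if and only if their invariant-factor lists agree; the partition into similarity classes is {M1, M2, M3}.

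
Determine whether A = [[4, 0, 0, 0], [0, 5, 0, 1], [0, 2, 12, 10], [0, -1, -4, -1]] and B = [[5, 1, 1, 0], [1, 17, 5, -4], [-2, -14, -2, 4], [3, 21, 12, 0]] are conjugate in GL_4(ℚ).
No.

Both have characteristic polynomial (x - 6)^2(x - 4)^2, but the minimal polynomial of A is (x - 6)^2(x - 4) while the minimal polynomial of B is (x - 6)^2(x - 4)^2. The minimal polynomial is a similarity invariant, so A and B are not similar.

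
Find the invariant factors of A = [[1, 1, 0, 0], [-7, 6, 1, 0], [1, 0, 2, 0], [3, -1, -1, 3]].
The Jordan structure of A has elementary divisors (x - 3)^3, (x - 3). Arranging the block sizes at each eigenvalue in decreasing order and taking row products gives the invariant factors.

Invariant factors (smallest first, each dividing the next): x - 3, (x - 3)^3.

Check: the last factor (x - 3)^3 is the minimal polynomial, and the product (x - 3)^4 is the characteristic polynomial.

x - 3, (x - 3)^3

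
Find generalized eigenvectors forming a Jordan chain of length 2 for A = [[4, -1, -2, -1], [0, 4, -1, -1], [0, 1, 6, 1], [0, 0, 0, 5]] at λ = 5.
We seek v_1 ∈ ker((A - 5I)^2) \ ker(A - 5I), then set v_{i+1} = (A - 5I) v_i.

One such chain is v_1 = [[2, 5, -2, -2]]^T, v_2 = [[-1, -1, 1, 0]]^T. Check: (A - 5I) v_2 = [[0, 0, 0, 0]]^T = 0.

v_1 = [[2, 5, -2, -2]]^T, v_2 = [[-1, -1, 1, 0]]^T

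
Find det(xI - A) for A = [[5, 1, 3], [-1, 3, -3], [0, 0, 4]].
xI - A = [[x - 5, -1, -3], [1, x - 3, 3], [0, 0, x - 4]].

Expanding det(xI - A) along the first row:
det(xI - A) = + (x - 5)·det([[x - 3, 3], [0, x - 4]]) - (-1)·det([[1, 3], [0, x - 4]]) + (-3)·det([[1, x - 3], [0, 0]]).

Evaluating gives χ_A(x) = x^3 - 12x^2 + 48x - 64 = (x - 4)^3.

χ_A(x) = (x - 4)^3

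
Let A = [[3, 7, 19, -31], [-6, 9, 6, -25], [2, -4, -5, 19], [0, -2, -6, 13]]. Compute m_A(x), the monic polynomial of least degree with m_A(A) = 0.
m_A(x) = (x - 5)^2

The characteristic polynomial factors as (x - 5)^4. The minimal polynomial is ∏(x - λ)^{k_λ} where k_λ is the size of the largest Jordan block at λ.

For λ = 5: rank(A - 5I) = 2, and the largest Jordan block has size 2 (the smallest k with rank((A - 5I)^k) = rank((A - 5I)^(k+1))).

So m_A(x) = (x - 5)^2.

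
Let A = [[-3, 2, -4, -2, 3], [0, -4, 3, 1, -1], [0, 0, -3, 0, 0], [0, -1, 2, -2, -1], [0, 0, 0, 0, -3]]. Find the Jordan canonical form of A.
J = [[-3, 1, 0, 0, 0], [0, -3, 1, 0, 0], [0, 0, -3, 0, 0], [0, 0, 0, -3, 1], [0, 0, 0, 0, -3]]

The characteristic polynomial is det(xI - A) = (x + 3)^5, so the eigenvalues are -3 (algebraic multiplicity 5).

For λ = -3: rank(A + 3I) = 3, rank((A + 3I)^2) = 1, rank((A + 3I)^3) = 0. The eigenspace has dimension 5 - 3 = 2, so there are 2 Jordan blocks; the rank sequence gives block sizes [3, 2].

Assembling the blocks gives the Jordan form J above.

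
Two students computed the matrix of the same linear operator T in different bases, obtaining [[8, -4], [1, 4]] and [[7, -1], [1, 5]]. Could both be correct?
Two matrices over a field are similar if and only if they have the same invariant factors.

Both A and B have characteristic polynomial (x - 6)^2 and minimal polynomial (x - 6)^2. Computing further, both have invariant factors (x - 6)^2. Hence A and B are similar.

Yes.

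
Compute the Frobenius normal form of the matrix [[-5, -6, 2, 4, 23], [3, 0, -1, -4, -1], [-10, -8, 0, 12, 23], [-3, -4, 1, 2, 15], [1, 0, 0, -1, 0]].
R = [[0, 0, 0, 0, 0], [1, 0, 0, 0, 3], [0, 1, 0, 0, 13], [0, 0, 1, 0, 4], [0, 0, 0, 1, -3]]

The invariant factors of A (the non-unit diagonal entries of the Smith normal form of xI - A over ℚ[x]) are x(x + 3)(x^3 - 4x - 1), each dividing the next. The characteristic polynomial is their product, x(x + 3)(x^3 - 4x - 1).

The rational canonical form is the block-diagonal matrix of companion matrices C(f_i):
R = [[0, 0, 0, 0, 0], [1, 0, 0, 0, 3], [0, 1, 0, 0, 13], [0, 0, 1, 0, 4], [0, 0, 0, 1, -3]].

Note the characteristic polynomial does not split into linear factors over ℚ, so A has no Jordan form over ℚ; the rational canonical form exists over any field.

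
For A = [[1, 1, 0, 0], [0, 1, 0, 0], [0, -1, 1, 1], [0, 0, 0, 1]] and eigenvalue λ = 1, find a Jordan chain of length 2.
We seek v_1 ∈ ker((A - I)^2) \ ker(A - I), then set v_{i+1} = (A - I) v_i.

One such chain is v_1 = [[2, 1, -4, 0]]^T, v_2 = [[1, 0, -1, 0]]^T. Check: (A - I) v_2 = [[0, 0, 0, 0]]^T = 0.

v_1 = [[2, 1, -4, 0]]^T, v_2 = [[1, 0, -1, 0]]^T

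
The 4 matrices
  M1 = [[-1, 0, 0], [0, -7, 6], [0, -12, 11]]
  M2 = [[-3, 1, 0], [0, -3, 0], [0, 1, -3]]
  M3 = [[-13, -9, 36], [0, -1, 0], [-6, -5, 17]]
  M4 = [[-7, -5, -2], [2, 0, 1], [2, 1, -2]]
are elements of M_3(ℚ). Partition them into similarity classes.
Characteristic polynomials: χ_{M1} = (x - 5)(x + 1)^2, χ_{M2} = (x + 3)^3, χ_{M3} = (x - 5)(x + 1)^2, χ_{M4} = (x + 3)^3.

{M1}: invariant factors x + 1, (x - 5)(x + 1).

{M2}: invariant factors x + 3, (x + 3)^2.

{M3}: invariant factors (x - 5)(x + 1)^2.

{M4}: invariant factors (x + 3)^3.

Matrices are similar if and only if their invariant-factor lists agree; the partition into similarity classes is {M1}, {M2}, {M3}, {M4}.

4 classes: {M1}, {M2}, {M3}, {M4}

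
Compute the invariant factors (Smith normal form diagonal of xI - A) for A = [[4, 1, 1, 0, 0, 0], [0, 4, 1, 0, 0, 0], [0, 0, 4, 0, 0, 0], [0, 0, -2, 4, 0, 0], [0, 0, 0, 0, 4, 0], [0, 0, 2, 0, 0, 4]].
The Jordan structure of A has elementary divisors (x - 4)^3, (x - 4), (x - 4), (x - 4). Arranging the block sizes at each eigenvalue in decreasing order and taking row products gives the invariant factors.

Invariant factors (smallest first, each dividing the next): x - 4, x - 4, x - 4, (x - 4)^3.

Check: the last factor (x - 4)^3 is the minimal polynomial, and the product (x - 4)^6 is the characteristic polynomial.

x - 4, x - 4, x - 4, (x - 4)^3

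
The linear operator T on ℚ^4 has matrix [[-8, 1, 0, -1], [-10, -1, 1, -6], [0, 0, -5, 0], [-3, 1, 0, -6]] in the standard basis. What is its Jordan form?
J = [[-5, 1, 0, 0], [0, -5, 1, 0], [0, 0, -5, 0], [0, 0, 0, -5]]

The characteristic polynomial is det(xI - A) = (x + 5)^4, so the eigenvalues are -5 (algebraic multiplicity 4).

For λ = -5: rank(A + 5I) = 2, rank((A + 5I)^2) = 1, rank((A + 5I)^3) = 0. The eigenspace has dimension 4 - 2 = 2, so there are 2 Jordan blocks; the rank sequence gives block sizes [3, 1].

Assembling the blocks gives the Jordan form J above.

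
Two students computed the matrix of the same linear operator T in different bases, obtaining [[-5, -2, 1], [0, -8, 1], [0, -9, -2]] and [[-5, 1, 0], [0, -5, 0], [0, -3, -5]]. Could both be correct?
Both have characteristic polynomial (x + 5)^3, but the minimal polynomial of A is (x + 5)^3 while the minimal polynomial of B is (x + 5)^2. The minimal polynomial is a similarity invariant, so A and B are not similar.

No.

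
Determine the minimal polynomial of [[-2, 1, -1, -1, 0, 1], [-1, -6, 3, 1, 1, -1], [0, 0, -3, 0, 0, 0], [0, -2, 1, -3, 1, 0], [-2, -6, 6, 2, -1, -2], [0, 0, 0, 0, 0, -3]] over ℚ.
The characteristic polynomial factors as (x + 3)^6. The minimal polynomial is ∏(x - λ)^{k_λ} where k_λ is the size of the largest Jordan block at λ.

For λ = -3: rank(A + 3I) = 3, and the largest Jordan block has size 3 (the smallest k with rank((A + 3I)^k) = rank((A + 3I)^(k+1))).

So m_A(x) = (x + 3)^3.

m_A(x) = (x + 3)^3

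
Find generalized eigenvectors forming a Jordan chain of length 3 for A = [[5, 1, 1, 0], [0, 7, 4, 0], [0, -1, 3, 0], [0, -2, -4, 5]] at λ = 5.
v_1 = [[-2, -1, 1, 1]]^T, v_2 = [[0, 2, -1, -2]]^T, v_3 = [[1, 0, 0, 0]]^T

We seek v_1 ∈ ker((A - 5I)^3) \ ker((A - 5I)^2), then set v_{i+1} = (A - 5I) v_i.

One such chain is v_1 = [[-2, -1, 1, 1]]^T, v_2 = [[0, 2, -1, -2]]^T, v_3 = [[1, 0, 0, 0]]^T. Check: (A - 5I) v_3 = [[0, 0, 0, 0]]^T = 0.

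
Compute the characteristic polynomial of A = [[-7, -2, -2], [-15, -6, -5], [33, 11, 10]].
xI - A = [[x + 7, 2, 2], [15, x + 6, 5], [-33, -11, x - 10]].

Expanding det(xI - A) along the first row:
det(xI - A) = + (x + 7)·det([[x + 6, 5], [-11, x - 10]]) - (2)·det([[15, 5], [-33, x - 10]]) + (2)·det([[15, x + 6], [-33, -11]]).

Evaluating gives χ_A(x) = x^3 + 3x^2 + 3x + 1 = (x + 1)^3.

χ_A(x) = (x + 1)^3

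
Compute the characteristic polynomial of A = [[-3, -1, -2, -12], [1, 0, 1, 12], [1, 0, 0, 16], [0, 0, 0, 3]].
xI - A = [[x + 3, 1, 2, 12], [-1, x, -1, -12], [-1, 0, x, -16], [0, 0, 0, x - 3]].

Expanding det(xI - A) along the first row:
det(xI - A) = + (x + 3)·det([[x, -1, -12], [0, x, -16], [0, 0, x - 3]]) - (1)·det([[-1, -1, -12], [-1, x, -16], [0, 0, x - 3]]) + (2)·det([[-1, x, -12], [-1, 0, -16], [0, 0, x - 3]]) - (12)·det([[-1, x, -1], [-1, 0, x], [0, 0, 0]]).

Evaluating gives χ_A(x) = x^4 - 6x^2 - 8x - 3 = (x - 3)(x + 1)^3.

χ_A(x) = (x - 3)(x + 1)^3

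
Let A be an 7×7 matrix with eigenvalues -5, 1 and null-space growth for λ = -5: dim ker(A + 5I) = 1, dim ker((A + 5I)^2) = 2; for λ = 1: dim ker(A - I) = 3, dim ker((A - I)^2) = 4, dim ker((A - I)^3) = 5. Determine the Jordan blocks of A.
Jordan blocks: (-5, 2), (1, 3), (1, 1), (1, 1)

λ = -5: successive nullity increments [1, 1] count blocks of size ≥ k; block sizes are [2].
λ = 1: successive nullity increments [3, 1, 1] count blocks of size ≥ k; block sizes are [3, 1, 1].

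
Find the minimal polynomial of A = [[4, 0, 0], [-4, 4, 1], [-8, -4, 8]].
m_A(x) = (x - 6)^2(x - 4)

The characteristic polynomial factors as (x - 6)^2(x - 4). The minimal polynomial is ∏(x - λ)^{k_λ} where k_λ is the size of the largest Jordan block at λ.

For λ = 4: rank(A - 4I) = 2, and the largest Jordan block has size 1 (the smallest k with rank((A - 4I)^k) = rank((A - 4I)^(k+1))).
For λ = 6: rank(A - 6I) = 2, and the largest Jordan block has size 2 (the smallest k with rank((A - 6I)^k) = rank((A - 6I)^(k+1))).

So m_A(x) = (x - 6)^2(x - 4).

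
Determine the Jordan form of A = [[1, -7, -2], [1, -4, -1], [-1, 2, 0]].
The characteristic polynomial is det(xI - A) = (x + 1)^3, so the eigenvalues are -1 (algebraic multiplicity 3).

For λ = -1: rank(A + I) = 2, rank((A + I)^2) = 1, rank((A + I)^3) = 0. The eigenspace has dimension 3 - 2 = 1, so there is 1 Jordan block; the rank sequence gives block sizes [3].

Assembling the blocks gives the Jordan form J above.

J = [[-1, 1, 0], [0, -1, 1], [0, 0, -1]]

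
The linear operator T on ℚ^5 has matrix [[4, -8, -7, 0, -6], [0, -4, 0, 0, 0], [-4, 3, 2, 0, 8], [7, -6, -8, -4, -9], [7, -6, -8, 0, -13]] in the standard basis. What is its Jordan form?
The characteristic polynomial is det(xI - A) = (x - 1)(x + 4)^4, so the eigenvalues are -4 (algebraic multiplicity 4), 1 (algebraic multiplicity 1).

For λ = -4: rank(A + 4I) = 3, rank((A + 4I)^2) = 2, rank((A + 4I)^3) = 1. The eigenspace has dimension 5 - 3 = 2, so there are 2 Jordan blocks; the rank sequence gives block sizes [3, 1].

For λ = 1: algebraic multiplicity 1 gives one 1×1 block.

Assembling the blocks gives the Jordan form J above.

J = [[-4, 1, 0, 0, 0], [0, -4, 1, 0, 0], [0, 0, -4, 0, 0], [0, 0, 0, -4, 0], [0, 0, 0, 0, 1]]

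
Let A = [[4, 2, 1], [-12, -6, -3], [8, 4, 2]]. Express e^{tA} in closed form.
e^{tA} = [[4*t + 1, 2*t, t], [-12*t, 1 - 6*t, -3*t], [8*t, 4*t, 2*t + 1]]

A has Jordan form J = [[0, 1, 0], [0, 0, 0], [0, 0, 0]] with A = PJP^{-1}, so e^{tA} = P e^{tJ} P^{-1}.

For a Jordan block J_k(λ), e^{tJ_k(λ)} = e^{λt} · (I + tN + t^2 N^2/2! + ... + t^{k-1} N^{k-1}/(k-1)!) where N is the nilpotent superdiagonal part.

Assembling the blocks and conjugating back gives the entries of e^{tA} as shown above.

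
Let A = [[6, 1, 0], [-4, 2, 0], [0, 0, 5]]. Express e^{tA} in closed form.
e^{tA} = [[(2*t + 1)*e^{4*t}, t*e^{4*t}, 0], [-4*t*e^{4*t}, (1 - 2*t)*e^{4*t}, 0], [0, 0, e^{5*t}]]

A has Jordan form J = [[4, 1, 0], [0, 4, 0], [0, 0, 5]] with A = PJP^{-1}, so e^{tA} = P e^{tJ} P^{-1}.

For a Jordan block J_k(λ), e^{tJ_k(λ)} = e^{λt} · (I + tN + t^2 N^2/2! + ... + t^{k-1} N^{k-1}/(k-1)!) where N is the nilpotent superdiagonal part.

Assembling the blocks and conjugating back gives the entries of e^{tA} as shown above.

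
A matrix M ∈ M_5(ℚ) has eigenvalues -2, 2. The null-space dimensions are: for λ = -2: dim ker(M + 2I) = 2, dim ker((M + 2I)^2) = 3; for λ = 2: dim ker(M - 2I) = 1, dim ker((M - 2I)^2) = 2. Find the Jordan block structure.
λ = -2: successive nullity increments [2, 1] count blocks of size ≥ k; block sizes are [2, 1].
λ = 2: successive nullity increments [1, 1] count blocks of size ≥ k; block sizes are [2].

Jordan blocks: (-2, 2), (-2, 1), (2, 2)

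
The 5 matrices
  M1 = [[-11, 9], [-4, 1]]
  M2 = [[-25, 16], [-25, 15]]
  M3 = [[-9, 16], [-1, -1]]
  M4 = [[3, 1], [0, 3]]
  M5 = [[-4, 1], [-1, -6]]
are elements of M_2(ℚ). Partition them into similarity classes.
2 classes: {M1, M2, M3, M5}, {M4}

Characteristic polynomials: χ_{M1} = (x + 5)^2, χ_{M2} = (x + 5)^2, χ_{M3} = (x + 5)^2, χ_{M4} = (x - 3)^2, χ_{M5} = (x + 5)^2.

{M1, M2, M3, M5}: invariant factors (x + 5)^2.

{M4}: invariant factors (x - 3)^2.

Matrices are similar if and only if their invariant-factor lists agree; the partition into similarity classes is {M1, M2, M3, M5}, {M4}.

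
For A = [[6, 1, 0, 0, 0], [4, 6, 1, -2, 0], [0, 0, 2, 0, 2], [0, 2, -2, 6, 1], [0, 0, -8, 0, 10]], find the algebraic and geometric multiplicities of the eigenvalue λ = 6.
The characteristic polynomial is (x - 6)^5, so the factor x - 6 appears with exponent 5: the algebraic multiplicity is 5.

rank(A - 6I) = 3, so the eigenspace has dimension 5 - 3 = 2: the geometric multiplicity is 2.

Since 2 < 5, A is not diagonalizable.

algebraic multiplicity 5, geometric multiplicity 2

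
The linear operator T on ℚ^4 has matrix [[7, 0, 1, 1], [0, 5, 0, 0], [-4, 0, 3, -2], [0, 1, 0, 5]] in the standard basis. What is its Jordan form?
J = [[5, 1, 0, 0], [0, 5, 1, 0], [0, 0, 5, 0], [0, 0, 0, 5]]

The characteristic polynomial is det(xI - A) = (x - 5)^4, so the eigenvalues are 5 (algebraic multiplicity 4).

For λ = 5: rank(A - 5I) = 2, rank((A - 5I)^2) = 1, rank((A - 5I)^3) = 0. The eigenspace has dimension 4 - 2 = 2, so there are 2 Jordan blocks; the rank sequence gives block sizes [3, 1].

Assembling the blocks gives the Jordan form J above.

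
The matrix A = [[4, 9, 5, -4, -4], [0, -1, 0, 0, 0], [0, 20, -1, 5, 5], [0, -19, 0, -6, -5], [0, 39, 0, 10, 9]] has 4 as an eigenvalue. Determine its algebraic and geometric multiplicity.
algebraic multiplicity 2, geometric multiplicity 1

The characteristic polynomial is (x - 4)^2(x + 1)^3, so the factor x - 4 appears with exponent 2: the algebraic multiplicity is 2.

rank(A - 4I) = 4, so the eigenspace has dimension 5 - 4 = 1: the geometric multiplicity is 1.

Since 1 < 2, A is not diagonalizable.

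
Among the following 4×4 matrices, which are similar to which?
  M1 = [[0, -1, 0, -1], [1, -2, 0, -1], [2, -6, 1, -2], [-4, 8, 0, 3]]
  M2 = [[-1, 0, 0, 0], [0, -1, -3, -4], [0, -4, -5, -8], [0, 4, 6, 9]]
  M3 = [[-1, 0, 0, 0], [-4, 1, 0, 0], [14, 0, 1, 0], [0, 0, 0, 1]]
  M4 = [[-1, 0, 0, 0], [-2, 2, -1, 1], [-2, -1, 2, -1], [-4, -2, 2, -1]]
Characteristic polynomials: χ_{M1} = (x - 1)^3(x + 1), χ_{M2} = (x - 1)^3(x + 1), χ_{M3} = (x - 1)^3(x + 1), χ_{M4} = (x - 1)^3(x + 1).

{M1, M2, M4}: invariant factors x - 1, (x - 1)^2(x + 1).

{M3}: invariant factors x - 1, x - 1, (x - 1)(x + 1).

Matrices are similar if and only if their invariant-factor lists agree; the partition into similarity classes is {M1, M2, M4}, {M3}.

2 classes: {M1, M2, M4}, {M3}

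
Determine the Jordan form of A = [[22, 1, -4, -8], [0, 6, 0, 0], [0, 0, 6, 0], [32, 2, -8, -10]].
The characteristic polynomial is det(xI - A) = (x - 6)^4, so the eigenvalues are 6 (algebraic multiplicity 4).

For λ = 6: rank(A - 6I) = 1, rank((A - 6I)^2) = 0. The eigenspace has dimension 4 - 1 = 3, so there are 3 Jordan blocks; the rank sequence gives block sizes [2, 1, 1].

Assembling the blocks gives the Jordan form J above.

J = [[6, 1, 0, 0], [0, 6, 0, 0], [0, 0, 6, 0], [0, 0, 0, 6]]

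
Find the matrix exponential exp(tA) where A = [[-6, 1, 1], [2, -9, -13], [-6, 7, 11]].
A has Jordan form J = [[-4, 1, 0], [0, -4, 0], [0, 0, 4]] with A = PJP^{-1}, so e^{tA} = P e^{tJ} P^{-1}.

For a Jordan block J_k(λ), e^{tJ_k(λ)} = e^{λt} · (I + tN + t^2 N^2/2! + ... + t^{k-1} N^{k-1}/(k-1)!) where N is the nilpotent superdiagonal part.

Assembling the blocks and conjugating back gives the entries of e^{tA} as shown above.

e^{tA} = [[(1 - 2*t)*e^{-4*t}, t*e^{-4*t}, t*e^{-4*t}], [(-6*t + e^{8*t} - 1)*e^{-4*t}, (3*t - e^{8*t} + 2)*e^{-4*t}, (3*t - 2*e^{8*t} + 2)*e^{-4*t}], [(2*t - e^{8*t} + 1)*e^{-4*t}, (-t + e^{8*t} - 1)*e^{-4*t}, (-t + 2*e^{8*t} - 1)*e^{-4*t}]]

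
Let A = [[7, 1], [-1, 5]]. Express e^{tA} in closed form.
e^{tA} = [[(t + 1)*e^{6*t}, t*e^{6*t}], [-t*e^{6*t}, (1 - t)*e^{6*t}]]

A has Jordan form J = [[6, 1], [0, 6]] with A = PJP^{-1}, so e^{tA} = P e^{tJ} P^{-1}.

For a Jordan block J_k(λ), e^{tJ_k(λ)} = e^{λt} · (I + tN + t^2 N^2/2! + ... + t^{k-1} N^{k-1}/(k-1)!) where N is the nilpotent superdiagonal part.

Assembling the blocks and conjugating back gives the entries of e^{tA} as shown above.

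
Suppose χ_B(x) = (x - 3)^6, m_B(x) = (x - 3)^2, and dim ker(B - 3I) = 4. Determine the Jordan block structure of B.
Jordan blocks: (3, 2), (3, 2), (3, 1), (3, 1)

λ = 3: algebraic multiplicity 6 (exponent in χ_B), largest block size 2 (exponent in m_B), 4 blocks (geometric multiplicity). These force block sizes [2, 2, 1, 1].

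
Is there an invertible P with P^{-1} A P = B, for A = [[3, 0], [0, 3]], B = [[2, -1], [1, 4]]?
No.

Both have characteristic polynomial (x - 3)^2, but the minimal polynomial of A is x - 3 while the minimal polynomial of B is (x - 3)^2. The minimal polynomial is a similarity invariant, so A and B are not similar.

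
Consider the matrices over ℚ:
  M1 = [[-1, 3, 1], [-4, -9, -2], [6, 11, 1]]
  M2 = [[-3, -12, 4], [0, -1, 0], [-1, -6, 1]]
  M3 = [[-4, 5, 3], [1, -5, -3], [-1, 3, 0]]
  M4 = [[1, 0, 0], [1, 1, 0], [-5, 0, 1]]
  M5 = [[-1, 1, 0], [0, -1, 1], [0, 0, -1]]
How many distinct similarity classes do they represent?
4 classes: {M1, M3}, {M2}, {M4}, {M5}

Characteristic polynomials: χ_{M1} = (x + 3)^3, χ_{M2} = (x + 1)^3, χ_{M3} = (x + 3)^3, χ_{M4} = (x - 1)^3, χ_{M5} = (x + 1)^3.

{M1, M3}: invariant factors (x + 3)^3.

{M2}: invariant factors x + 1, (x + 1)^2.

{M4}: invariant factors x - 1, (x - 1)^2.

{M5}: invariant factors (x + 1)^3.

Matrices are similar if and only if their invariant-factor lists agree; the partition into similarity classes is {M1, M3}, {M2}, {M4}, {M5}.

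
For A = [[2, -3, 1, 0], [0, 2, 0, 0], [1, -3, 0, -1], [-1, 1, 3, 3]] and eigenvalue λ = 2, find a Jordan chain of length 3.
We seek v_1 ∈ ker((A - 2I)^3) \ ker((A - 2I)^2), then set v_{i+1} = (A - 2I) v_i.

One such chain is v_1 = [[-4, -1, -1, 0]]^T, v_2 = [[2, 0, 1, 0]]^T, v_3 = [[1, 0, 0, 1]]^T. Check: (A - 2I) v_3 = [[0, 0, 0, 0]]^T = 0.

v_1 = [[-4, -1, -1, 0]]^T, v_2 = [[2, 0, 1, 0]]^T, v_3 = [[1, 0, 0, 1]]^T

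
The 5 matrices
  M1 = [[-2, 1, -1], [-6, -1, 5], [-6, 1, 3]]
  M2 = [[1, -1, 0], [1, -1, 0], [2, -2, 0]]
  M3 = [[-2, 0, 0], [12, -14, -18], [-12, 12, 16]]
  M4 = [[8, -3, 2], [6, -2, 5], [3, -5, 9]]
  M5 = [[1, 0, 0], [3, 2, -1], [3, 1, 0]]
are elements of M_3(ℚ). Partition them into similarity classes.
5 classes: {M1}, {M2}, {M3}, {M4}, {M5}

Characteristic polynomials: χ_{M1} = (x - 4)(x + 2)^2, χ_{M2} = x^3, χ_{M3} = (x - 4)(x + 2)^2, χ_{M4} = (x - 5)^3, χ_{M5} = (x - 1)^3.

{M1}: invariant factors (x - 4)(x + 2)^2.

{M2}: invariant factors x, x^2.

{M3}: invariant factors x + 2, (x - 4)(x + 2).

{M4}: invariant factors (x - 5)^3.

{M5}: invariant factors x - 1, (x - 1)^2.

Matrices are similar if and only if their invariant-factor lists agree; the partition into similarity classes is {M1}, {M2}, {M3}, {M4}, {M5}.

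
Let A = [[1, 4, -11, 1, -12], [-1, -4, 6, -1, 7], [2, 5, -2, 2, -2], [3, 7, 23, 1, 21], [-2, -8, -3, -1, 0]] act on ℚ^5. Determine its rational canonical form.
The invariant factors of A (the non-unit diagonal entries of the Smith normal form of xI - A over ℚ[x]) are (x - 1)(x + 5)(x^3 + 3x - 1), each dividing the next. The characteristic polynomial is their product, (x - 1)(x + 5)(x^3 + 3x - 1).

The rational canonical form is the block-diagonal matrix of companion matrices C(f_i):
R = [[0, 0, 0, 0, -5], [1, 0, 0, 0, 19], [0, 1, 0, 0, -11], [0, 0, 1, 0, 2], [0, 0, 0, 1, -4]].

Note the characteristic polynomial does not split into linear factors over ℚ, so A has no Jordan form over ℚ; the rational canonical form exists over any field.

R = [[0, 0, 0, 0, -5], [1, 0, 0, 0, 19], [0, 1, 0, 0, -11], [0, 0, 1, 0, 2], [0, 0, 0, 1, -4]]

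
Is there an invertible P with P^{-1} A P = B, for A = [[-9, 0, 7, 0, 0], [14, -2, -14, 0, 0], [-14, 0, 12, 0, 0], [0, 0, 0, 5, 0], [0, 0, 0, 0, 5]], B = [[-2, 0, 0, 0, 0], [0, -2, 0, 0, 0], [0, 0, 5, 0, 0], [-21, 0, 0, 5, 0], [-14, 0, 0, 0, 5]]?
Yes.

Two matrices over a field are similar if and only if they have the same invariant factors.

Both A and B have characteristic polynomial (x - 5)^3(x + 2)^2 and minimal polynomial (x - 5)(x + 2). Computing further, both have invariant factors x - 5, (x - 5)(x + 2), (x - 5)(x + 2). Hence A and B are similar.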